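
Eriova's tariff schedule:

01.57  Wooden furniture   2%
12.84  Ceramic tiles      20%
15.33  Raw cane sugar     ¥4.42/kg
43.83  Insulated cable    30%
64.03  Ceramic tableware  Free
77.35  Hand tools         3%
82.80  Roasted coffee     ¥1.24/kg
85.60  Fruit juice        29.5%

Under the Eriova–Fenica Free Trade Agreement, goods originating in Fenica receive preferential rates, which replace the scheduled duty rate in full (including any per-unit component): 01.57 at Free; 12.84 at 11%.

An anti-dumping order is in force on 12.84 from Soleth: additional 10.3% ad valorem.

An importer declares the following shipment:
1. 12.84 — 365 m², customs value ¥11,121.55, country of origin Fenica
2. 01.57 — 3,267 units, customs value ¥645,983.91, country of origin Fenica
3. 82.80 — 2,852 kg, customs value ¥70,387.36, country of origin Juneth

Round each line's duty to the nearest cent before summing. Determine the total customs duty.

¥4,759.85

Line 1 (12.84, Fenica, 365 m², ¥11,121.55):
Base rate for 12.84 is 20%.
Origin Fenica qualifies under the Eriova–Fenica agreement and 12.84 is covered: preferential rate 11% applies instead.
The additional-duty order on 12.84 targets Soleth, not Fenica; it does not apply.
Duty = ¥11,121.55 × 11% = ¥1,223.37.
Line 2 (01.57, Fenica, 3,267 units, ¥645,983.91):
Base rate for 01.57 is 2%.
Origin Fenica qualifies under the Eriova–Fenica agreement and 01.57 is covered: preferential rate Free applies instead.
Duty = ¥645,983.91 × 0% = ¥0.00.
Line 3 (82.80, Juneth, 2,852 kg, ¥70,387.36):
Base rate for 82.80 is ¥1.24/kg.
Duty = 2,852 × ¥1.24 = ¥3,536.48.
Total = ¥1,223.37 + ¥0.00 + ¥3,536.48 = ¥4,759.85.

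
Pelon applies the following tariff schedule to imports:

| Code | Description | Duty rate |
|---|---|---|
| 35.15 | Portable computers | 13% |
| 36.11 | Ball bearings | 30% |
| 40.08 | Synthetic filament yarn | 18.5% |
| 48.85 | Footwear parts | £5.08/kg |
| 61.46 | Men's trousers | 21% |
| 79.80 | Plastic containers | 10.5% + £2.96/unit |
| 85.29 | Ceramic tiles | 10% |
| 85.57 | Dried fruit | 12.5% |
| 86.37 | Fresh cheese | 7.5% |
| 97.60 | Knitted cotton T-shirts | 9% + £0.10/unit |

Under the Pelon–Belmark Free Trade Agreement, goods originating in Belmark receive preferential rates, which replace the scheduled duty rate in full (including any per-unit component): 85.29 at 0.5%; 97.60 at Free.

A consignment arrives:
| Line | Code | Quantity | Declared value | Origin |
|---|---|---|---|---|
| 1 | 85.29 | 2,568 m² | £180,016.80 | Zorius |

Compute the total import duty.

Line 1 (85.29, Zorius, 2,568 m², £180,016.80):
Base rate for 85.29 is 10%.
85.29 has an FTA preferential rate, but origin Zorius is not Belmark; base rate stands.
Duty = £180,016.80 × 10% = £18,001.68.

£18,001.68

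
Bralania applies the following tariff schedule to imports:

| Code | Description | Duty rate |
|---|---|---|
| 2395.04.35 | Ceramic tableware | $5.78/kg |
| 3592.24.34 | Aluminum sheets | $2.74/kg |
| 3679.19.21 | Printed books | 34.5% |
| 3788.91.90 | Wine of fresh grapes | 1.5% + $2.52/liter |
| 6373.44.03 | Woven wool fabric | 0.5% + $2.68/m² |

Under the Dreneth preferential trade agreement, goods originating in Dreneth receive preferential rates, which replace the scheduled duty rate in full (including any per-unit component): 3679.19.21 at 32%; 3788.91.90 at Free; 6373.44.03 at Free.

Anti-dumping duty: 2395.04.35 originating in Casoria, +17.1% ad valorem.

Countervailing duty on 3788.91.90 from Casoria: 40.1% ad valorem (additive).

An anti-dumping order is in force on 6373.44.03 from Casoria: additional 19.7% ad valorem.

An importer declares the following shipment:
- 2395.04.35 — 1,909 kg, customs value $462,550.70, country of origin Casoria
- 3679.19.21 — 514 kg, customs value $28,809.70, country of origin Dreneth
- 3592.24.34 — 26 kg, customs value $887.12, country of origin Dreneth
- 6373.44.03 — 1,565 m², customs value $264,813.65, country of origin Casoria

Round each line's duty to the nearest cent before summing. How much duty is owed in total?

$157,107.09

Line 1 (2395.04.35, Casoria, 1,909 kg, $462,550.70):
Base rate for 2395.04.35 is $5.78/kg.
Additional duty on 2395.04.35 from Casoria: +17.1% ad valorem. Applied ad valorem rate = 17.1%.
Duty = $462,550.70 × 17.1% + 1,909 × $5.78 = $90,130.19.
Line 2 (3679.19.21, Dreneth, 514 kg, $28,809.70):
Base rate for 3679.19.21 is 34.5%.
Origin Dreneth qualifies under the Bralania–Dreneth agreement and 3679.19.21 is covered: preferential rate 32% applies instead.
Duty = $28,809.70 × 32% = $9,219.10.
Line 3 (3592.24.34, Dreneth, 26 kg, $887.12):
Base rate for 3592.24.34 is $2.74/kg.
Origin Dreneth is the FTA partner but 3592.24.34 is not on the preference list; base rate stands.
Duty = 26 × $2.74 = $71.24.
Line 4 (6373.44.03, Casoria, 1,565 m², $264,813.65):
Base rate for 6373.44.03 is 0.5% + $2.68/m².
6373.44.03 has an FTA preferential rate, but origin Casoria is not Dreneth; base rate stands.
Additional duty on 6373.44.03 from Casoria: +19.7%. Applied ad valorem rate: 0.5% + 19.7% = 20.2%.
Duty = $264,813.65 × 20.2% + 1,565 × $2.68 = $57,686.56.
Total = $90,130.19 + $9,219.10 + $71.24 + $57,686.56 = $157,107.09.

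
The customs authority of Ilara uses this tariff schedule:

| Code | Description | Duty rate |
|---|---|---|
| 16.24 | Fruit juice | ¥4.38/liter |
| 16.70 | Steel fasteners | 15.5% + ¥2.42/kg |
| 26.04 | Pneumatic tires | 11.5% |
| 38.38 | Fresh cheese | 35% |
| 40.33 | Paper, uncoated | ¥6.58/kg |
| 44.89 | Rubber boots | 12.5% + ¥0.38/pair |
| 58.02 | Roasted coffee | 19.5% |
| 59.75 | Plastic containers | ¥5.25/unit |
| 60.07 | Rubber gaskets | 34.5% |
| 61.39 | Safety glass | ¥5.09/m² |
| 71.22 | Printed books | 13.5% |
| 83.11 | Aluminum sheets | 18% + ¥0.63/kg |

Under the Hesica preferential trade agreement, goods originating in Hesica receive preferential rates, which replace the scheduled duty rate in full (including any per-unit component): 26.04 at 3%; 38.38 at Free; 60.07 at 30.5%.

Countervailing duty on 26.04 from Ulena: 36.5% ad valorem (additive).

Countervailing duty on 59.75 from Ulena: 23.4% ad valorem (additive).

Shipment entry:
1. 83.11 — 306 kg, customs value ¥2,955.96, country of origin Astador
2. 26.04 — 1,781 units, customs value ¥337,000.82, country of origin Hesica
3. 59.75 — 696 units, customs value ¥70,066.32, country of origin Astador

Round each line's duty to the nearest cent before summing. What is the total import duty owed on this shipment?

Line 1 (83.11, Astador, 306 kg, ¥2,955.96):
Base rate for 83.11 is 18% + ¥0.63/kg.
Duty = ¥2,955.96 × 18% + 306 × ¥0.63 = ¥724.85.
Line 2 (26.04, Hesica, 1,781 units, ¥337,000.82):
Base rate for 26.04 is 11.5%.
Origin Hesica qualifies under the Ilara–Hesica agreement and 26.04 is covered: preferential rate 3% applies instead.
The additional-duty order on 26.04 targets Ulena, not Hesica; it does not apply.
Duty = ¥337,000.82 × 3% = ¥10,110.02.
Line 3 (59.75, Astador, 696 units, ¥70,066.32):
Base rate for 59.75 is ¥5.25/unit.
The additional-duty order on 59.75 targets Ulena, not Astador; it does not apply.
Duty = 696 × ¥5.25 = ¥3,654.00.
Total = ¥724.85 + ¥10,110.02 + ¥3,654.00 = ¥14,488.87.

¥14,488.87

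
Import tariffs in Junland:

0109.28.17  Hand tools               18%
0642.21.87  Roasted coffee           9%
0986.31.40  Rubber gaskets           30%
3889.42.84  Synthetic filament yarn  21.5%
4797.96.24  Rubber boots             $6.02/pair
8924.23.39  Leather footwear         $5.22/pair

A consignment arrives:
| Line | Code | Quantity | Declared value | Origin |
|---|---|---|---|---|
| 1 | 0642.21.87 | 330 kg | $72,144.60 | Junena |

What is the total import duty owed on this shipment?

$6,493.01

Line 1 (0642.21.87, Junena, 330 kg, $72,144.60):
Base rate for 0642.21.87 is 9%.
Duty = $72,144.60 × 9% = $6,493.01.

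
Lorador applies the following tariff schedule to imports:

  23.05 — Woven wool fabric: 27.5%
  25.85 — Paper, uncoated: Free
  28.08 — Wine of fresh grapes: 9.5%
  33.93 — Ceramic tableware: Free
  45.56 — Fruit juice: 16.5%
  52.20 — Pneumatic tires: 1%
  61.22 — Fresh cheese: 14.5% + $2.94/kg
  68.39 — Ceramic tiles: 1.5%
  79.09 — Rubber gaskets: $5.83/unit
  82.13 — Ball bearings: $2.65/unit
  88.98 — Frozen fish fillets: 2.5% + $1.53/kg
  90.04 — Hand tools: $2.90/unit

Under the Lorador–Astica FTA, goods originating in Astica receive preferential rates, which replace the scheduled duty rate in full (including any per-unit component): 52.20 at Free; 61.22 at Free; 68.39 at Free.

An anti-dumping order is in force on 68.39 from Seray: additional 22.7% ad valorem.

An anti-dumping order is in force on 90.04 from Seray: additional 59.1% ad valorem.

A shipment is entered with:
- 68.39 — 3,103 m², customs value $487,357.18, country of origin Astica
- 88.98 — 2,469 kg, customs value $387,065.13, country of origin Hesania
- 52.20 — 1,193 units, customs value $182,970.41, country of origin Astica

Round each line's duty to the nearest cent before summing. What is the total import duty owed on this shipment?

$13,454.20

Line 1 (68.39, Astica, 3,103 m², $487,357.18):
Base rate for 68.39 is 1.5%.
Origin Astica qualifies under the Lorador–Astica agreement and 68.39 is covered: preferential rate Free applies instead.
The additional-duty order on 68.39 targets Seray, not Astica; it does not apply.
Duty = $487,357.18 × 0% = $0.00.
Line 2 (88.98, Hesania, 2,469 kg, $387,065.13):
Base rate for 88.98 is 2.5% + $1.53/kg.
Duty = $387,065.13 × 2.5% + 2,469 × $1.53 = $13,454.20.
Line 3 (52.20, Astica, 1,193 units, $182,970.41):
Base rate for 52.20 is 1%.
Origin Astica qualifies under the Lorador–Astica agreement and 52.20 is covered: preferential rate Free applies instead.
Duty = $182,970.41 × 0% = $0.00.
Total = $0.00 + $13,454.20 + $0.00 = $13,454.20.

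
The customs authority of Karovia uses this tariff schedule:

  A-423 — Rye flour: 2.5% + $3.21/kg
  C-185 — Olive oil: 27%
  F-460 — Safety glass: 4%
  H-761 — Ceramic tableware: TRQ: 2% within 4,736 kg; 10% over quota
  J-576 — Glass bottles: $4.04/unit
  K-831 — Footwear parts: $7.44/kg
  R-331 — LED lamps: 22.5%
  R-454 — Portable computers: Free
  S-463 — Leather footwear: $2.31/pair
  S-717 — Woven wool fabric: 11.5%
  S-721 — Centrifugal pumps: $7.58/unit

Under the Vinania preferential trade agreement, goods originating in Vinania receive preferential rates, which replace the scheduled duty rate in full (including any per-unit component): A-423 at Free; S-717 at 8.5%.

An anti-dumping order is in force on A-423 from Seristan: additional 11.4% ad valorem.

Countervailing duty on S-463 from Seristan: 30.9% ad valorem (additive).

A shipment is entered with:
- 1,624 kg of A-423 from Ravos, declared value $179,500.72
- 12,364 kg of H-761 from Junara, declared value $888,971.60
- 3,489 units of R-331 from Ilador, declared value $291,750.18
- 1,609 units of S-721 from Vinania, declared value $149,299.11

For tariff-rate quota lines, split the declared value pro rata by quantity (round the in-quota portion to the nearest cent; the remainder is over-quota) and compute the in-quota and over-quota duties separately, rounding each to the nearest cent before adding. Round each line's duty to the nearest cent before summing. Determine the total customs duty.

$149,196.26

Line 1 (A-423, Ravos, 1,624 kg, $179,500.72):
Base rate for A-423 is 2.5% + $3.21/kg.
A-423 has an FTA preferential rate, but origin Ravos is not Vinania; base rate stands.
The additional-duty order on A-423 targets Seristan, not Ravos; it does not apply.
Duty = $179,500.72 × 2.5% + 1,624 × $3.21 = $9,700.56.
Line 2 (H-761, Junara, 12,364 kg, $888,971.60):
Code H-761 is under a tariff-rate quota (threshold 4,736 kg). In-quota: 4,736 kg at 2%; over-quota: 7,628 kg at 10%.
Pro-rata value split: in-quota = $888,971.60 × 4,736/12,364 = $340,518.40; over-quota = $888,971.60 − $340,518.40 = $548,453.20.
In-quota duty = $340,518.40 × 2% = $6,810.37. Over-quota duty = $548,453.20 × 10% = $54,845.32.
Line duty = $6,810.37 + $54,845.32 = $61,655.69.
Line 3 (R-331, Ilador, 3,489 units, $291,750.18):
Base rate for R-331 is 22.5%.
Duty = $291,750.18 × 22.5% = $65,643.79.
Line 4 (S-721, Vinania, 1,609 units, $149,299.11):
Base rate for S-721 is $7.58/unit.
Origin Vinania is the FTA partner but S-721 is not on the preference list; base rate stands.
Duty = 1,609 × $7.58 = $12,196.22.
Total = $9,700.56 + $61,655.69 + $65,643.79 + $12,196.22 = $149,196.26.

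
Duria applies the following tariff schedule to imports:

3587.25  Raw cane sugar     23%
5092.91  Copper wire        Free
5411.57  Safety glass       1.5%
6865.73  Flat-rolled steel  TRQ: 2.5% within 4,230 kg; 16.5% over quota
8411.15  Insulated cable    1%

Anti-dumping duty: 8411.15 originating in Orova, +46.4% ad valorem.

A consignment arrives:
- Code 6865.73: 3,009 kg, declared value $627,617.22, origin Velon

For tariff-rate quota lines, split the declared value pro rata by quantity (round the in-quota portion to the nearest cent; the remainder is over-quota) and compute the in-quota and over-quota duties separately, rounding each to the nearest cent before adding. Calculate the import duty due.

Line 1 (6865.73, Velon, 3,009 kg, $627,617.22):
Code 6865.73 is under a tariff-rate quota (threshold 4,230 kg). Quantity 3,009 kg is within the quota, so the in-quota rate 2.5% applies to the full value.
Duty = $627,617.22 × 2.5% = $15,690.43.

$15,690.43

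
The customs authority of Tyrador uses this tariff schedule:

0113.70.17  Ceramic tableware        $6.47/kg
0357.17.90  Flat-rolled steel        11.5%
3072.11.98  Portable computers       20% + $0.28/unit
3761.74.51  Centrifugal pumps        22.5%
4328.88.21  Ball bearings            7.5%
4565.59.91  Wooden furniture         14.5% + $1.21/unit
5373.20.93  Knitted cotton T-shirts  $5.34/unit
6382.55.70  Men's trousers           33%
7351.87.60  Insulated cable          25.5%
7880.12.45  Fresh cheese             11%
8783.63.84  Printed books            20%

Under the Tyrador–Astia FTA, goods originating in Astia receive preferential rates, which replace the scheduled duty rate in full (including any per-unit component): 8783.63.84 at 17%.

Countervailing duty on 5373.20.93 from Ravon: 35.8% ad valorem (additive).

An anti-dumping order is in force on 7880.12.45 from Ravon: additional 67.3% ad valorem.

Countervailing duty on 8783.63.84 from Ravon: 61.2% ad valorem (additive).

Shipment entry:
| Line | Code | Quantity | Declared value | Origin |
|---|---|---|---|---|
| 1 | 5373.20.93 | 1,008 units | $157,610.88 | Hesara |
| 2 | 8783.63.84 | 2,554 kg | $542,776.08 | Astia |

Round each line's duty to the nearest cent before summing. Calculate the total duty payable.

$97,654.65

Line 1 (5373.20.93, Hesara, 1,008 units, $157,610.88):
Base rate for 5373.20.93 is $5.34/unit.
The additional-duty order on 5373.20.93 targets Ravon, not Hesara; it does not apply.
Duty = 1,008 × $5.34 = $5,382.72.
Line 2 (8783.63.84, Astia, 2,554 kg, $542,776.08):
Base rate for 8783.63.84 is 20%.
Origin Astia qualifies under the Tyrador–Astia agreement and 8783.63.84 is covered: preferential rate 17% applies instead.
The additional-duty order on 8783.63.84 targets Ravon, not Astia; it does not apply.
Duty = $542,776.08 × 17% = $92,271.93.
Total = $5,382.72 + $92,271.93 = $97,654.65.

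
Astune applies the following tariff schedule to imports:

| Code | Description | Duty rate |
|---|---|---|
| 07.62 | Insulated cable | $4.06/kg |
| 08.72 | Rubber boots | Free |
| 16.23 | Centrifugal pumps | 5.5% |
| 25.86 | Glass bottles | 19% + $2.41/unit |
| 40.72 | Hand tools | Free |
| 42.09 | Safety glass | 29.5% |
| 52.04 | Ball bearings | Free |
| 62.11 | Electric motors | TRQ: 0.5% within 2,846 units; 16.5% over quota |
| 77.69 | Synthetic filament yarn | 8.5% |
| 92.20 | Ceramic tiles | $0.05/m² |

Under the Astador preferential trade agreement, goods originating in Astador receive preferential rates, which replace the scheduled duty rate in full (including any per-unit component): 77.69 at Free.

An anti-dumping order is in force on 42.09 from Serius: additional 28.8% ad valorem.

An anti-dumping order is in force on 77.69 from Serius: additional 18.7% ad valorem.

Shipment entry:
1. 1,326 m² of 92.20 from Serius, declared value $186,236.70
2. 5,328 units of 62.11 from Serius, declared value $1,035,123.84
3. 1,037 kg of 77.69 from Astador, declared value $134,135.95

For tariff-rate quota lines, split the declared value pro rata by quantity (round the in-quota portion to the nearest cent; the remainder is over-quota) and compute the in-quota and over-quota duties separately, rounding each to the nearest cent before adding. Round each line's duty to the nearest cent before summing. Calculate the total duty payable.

$82,394.39

Line 1 (92.20, Serius, 1,326 m², $186,236.70):
Base rate for 92.20 is $0.05/m².
Duty = 1,326 × $0.05 = $66.30.
Line 2 (62.11, Serius, 5,328 units, $1,035,123.84):
Code 62.11 is under a tariff-rate quota (threshold 2,846 units). In-quota: 2,846 units at 0.5%; over-quota: 2,482 units at 16.5%.
Pro-rata value split: in-quota = $1,035,123.84 × 2,846/5,328 = $552,920.88; over-quota = $1,035,123.84 − $552,920.88 = $482,202.96.
In-quota duty = $552,920.88 × 0.5% = $2,764.60. Over-quota duty = $482,202.96 × 16.5% = $79,563.49.
Line duty = $2,764.60 + $79,563.49 = $82,328.09.
Line 3 (77.69, Astador, 1,037 kg, $134,135.95):
Base rate for 77.69 is 8.5%.
Origin Astador qualifies under the Astune–Astador agreement and 77.69 is covered: preferential rate Free applies instead.
The additional-duty order on 77.69 targets Serius, not Astador; it does not apply.
Duty = $134,135.95 × 0% = $0.00.
Total = $66.30 + $82,328.09 + $0.00 = $82,394.39.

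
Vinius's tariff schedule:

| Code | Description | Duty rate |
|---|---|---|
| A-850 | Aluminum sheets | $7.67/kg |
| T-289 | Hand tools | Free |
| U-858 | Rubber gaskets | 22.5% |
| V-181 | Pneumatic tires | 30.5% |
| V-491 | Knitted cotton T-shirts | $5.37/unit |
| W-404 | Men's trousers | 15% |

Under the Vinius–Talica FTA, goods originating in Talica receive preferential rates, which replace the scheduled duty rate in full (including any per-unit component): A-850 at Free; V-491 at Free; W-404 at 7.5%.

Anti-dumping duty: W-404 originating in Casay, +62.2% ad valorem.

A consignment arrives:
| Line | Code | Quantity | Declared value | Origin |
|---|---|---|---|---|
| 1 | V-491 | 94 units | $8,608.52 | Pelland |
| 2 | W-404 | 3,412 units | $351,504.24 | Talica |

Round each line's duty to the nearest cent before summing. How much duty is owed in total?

$26,867.60

Line 1 (V-491, Pelland, 94 units, $8,608.52):
Base rate for V-491 is $5.37/unit.
V-491 has an FTA preferential rate, but origin Pelland is not Talica; base rate stands.
Duty = 94 × $5.37 = $504.78.
Line 2 (W-404, Talica, 3,412 units, $351,504.24):
Base rate for W-404 is 15%.
Origin Talica qualifies under the Vinius–Talica agreement and W-404 is covered: preferential rate 7.5% applies instead.
The additional-duty order on W-404 targets Casay, not Talica; it does not apply.
Duty = $351,504.24 × 7.5% = $26,362.82.
Total = $504.78 + $26,362.82 = $26,867.60.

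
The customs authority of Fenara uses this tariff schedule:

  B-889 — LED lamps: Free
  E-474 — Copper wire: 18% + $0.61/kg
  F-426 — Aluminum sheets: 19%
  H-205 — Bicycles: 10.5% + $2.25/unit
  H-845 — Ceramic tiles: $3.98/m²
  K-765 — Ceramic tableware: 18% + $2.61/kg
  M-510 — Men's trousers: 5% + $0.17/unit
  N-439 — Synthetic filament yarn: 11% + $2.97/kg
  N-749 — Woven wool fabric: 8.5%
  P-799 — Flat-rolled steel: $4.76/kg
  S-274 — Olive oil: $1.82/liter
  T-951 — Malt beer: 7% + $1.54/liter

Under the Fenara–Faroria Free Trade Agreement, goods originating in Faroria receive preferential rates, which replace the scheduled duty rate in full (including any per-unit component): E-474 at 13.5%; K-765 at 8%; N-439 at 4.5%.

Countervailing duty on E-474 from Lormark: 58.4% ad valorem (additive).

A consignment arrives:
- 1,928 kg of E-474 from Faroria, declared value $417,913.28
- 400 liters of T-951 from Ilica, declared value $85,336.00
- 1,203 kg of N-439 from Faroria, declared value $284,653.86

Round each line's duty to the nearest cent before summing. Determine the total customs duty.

Line 1 (E-474, Faroria, 1,928 kg, $417,913.28):
Base rate for E-474 is 18% + $0.61/kg.
Origin Faroria qualifies under the Fenara–Faroria agreement and E-474 is covered: preferential rate 13.5% applies instead.
The additional-duty order on E-474 targets Lormark, not Faroria; it does not apply.
Duty = $417,913.28 × 13.5% = $56,418.29.
Line 2 (T-951, Ilica, 400 liters, $85,336.00):
Base rate for T-951 is 7% + $1.54/liter.
Duty = $85,336.00 × 7% + 400 × $1.54 = $6,589.52.
Line 3 (N-439, Faroria, 1,203 kg, $284,653.86):
Base rate for N-439 is 11% + $2.97/kg.
Origin Faroria qualifies under the Fenara–Faroria agreement and N-439 is covered: preferential rate 4.5% applies instead.
Duty = $284,653.86 × 4.5% = $12,809.42.
Total = $56,418.29 + $6,589.52 + $12,809.42 = $75,817.23.

$75,817.23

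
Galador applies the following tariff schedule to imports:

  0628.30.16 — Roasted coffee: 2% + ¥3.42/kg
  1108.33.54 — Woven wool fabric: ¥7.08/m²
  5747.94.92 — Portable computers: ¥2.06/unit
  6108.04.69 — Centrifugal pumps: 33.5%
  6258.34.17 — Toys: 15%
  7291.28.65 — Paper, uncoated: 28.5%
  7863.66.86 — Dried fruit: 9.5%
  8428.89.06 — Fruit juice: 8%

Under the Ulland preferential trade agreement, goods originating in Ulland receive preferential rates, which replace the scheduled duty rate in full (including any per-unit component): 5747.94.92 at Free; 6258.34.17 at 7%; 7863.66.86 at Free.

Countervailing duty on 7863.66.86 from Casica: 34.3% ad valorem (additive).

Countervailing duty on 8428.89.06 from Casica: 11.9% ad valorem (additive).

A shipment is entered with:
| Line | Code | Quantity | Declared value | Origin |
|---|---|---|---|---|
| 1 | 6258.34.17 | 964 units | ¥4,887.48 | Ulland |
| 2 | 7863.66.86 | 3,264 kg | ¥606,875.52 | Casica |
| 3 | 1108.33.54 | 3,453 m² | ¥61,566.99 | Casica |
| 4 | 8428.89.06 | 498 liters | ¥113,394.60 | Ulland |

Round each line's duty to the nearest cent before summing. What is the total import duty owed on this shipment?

¥299,672.41

Line 1 (6258.34.17, Ulland, 964 units, ¥4,887.48):
Base rate for 6258.34.17 is 15%.
Origin Ulland qualifies under the Galador–Ulland agreement and 6258.34.17 is covered: preferential rate 7% applies instead.
Duty = ¥4,887.48 × 7% = ¥342.12.
Line 2 (7863.66.86, Casica, 3,264 kg, ¥606,875.52):
Base rate for 7863.66.86 is 9.5%.
7863.66.86 has an FTA preferential rate, but origin Casica is not Ulland; base rate stands.
Additional duty on 7863.66.86 from Casica: +34.3%. Applied ad valorem rate: 9.5% + 34.3% = 43.8%.
Duty = ¥606,875.52 × 43.8% = ¥265,811.48.
Line 3 (1108.33.54, Casica, 3,453 m², ¥61,566.99):
Base rate for 1108.33.54 is ¥7.08/m².
Duty = 3,453 × ¥7.08 = ¥24,447.24.
Line 4 (8428.89.06, Ulland, 498 liters, ¥113,394.60):
Base rate for 8428.89.06 is 8%.
Origin Ulland is the FTA partner but 8428.89.06 is not on the preference list; base rate stands.
The additional-duty order on 8428.89.06 targets Casica, not Ulland; it does not apply.
Duty = ¥113,394.60 × 8% = ¥9,071.57.
Total = ¥342.12 + ¥265,811.48 + ¥24,447.24 + ¥9,071.57 = ¥299,672.41.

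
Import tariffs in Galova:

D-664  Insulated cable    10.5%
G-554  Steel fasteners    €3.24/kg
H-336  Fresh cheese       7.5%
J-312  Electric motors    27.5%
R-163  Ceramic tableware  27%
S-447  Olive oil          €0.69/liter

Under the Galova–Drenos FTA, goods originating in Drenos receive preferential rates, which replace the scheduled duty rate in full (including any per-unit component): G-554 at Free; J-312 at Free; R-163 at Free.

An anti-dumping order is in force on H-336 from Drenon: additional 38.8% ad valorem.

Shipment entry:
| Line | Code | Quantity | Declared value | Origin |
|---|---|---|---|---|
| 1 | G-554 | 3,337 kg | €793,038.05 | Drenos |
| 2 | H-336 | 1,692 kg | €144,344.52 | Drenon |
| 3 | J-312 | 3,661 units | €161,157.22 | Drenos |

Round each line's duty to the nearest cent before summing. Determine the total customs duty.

Line 1 (G-554, Drenos, 3,337 kg, €793,038.05):
Base rate for G-554 is €3.24/kg.
Origin Drenos qualifies under the Galova–Drenos agreement and G-554 is covered: preferential rate Free applies instead.
Duty = €793,038.05 × 0% = €0.00.
Line 2 (H-336, Drenon, 1,692 kg, €144,344.52):
Base rate for H-336 is 7.5%.
Additional duty on H-336 from Drenon: +38.8%. Applied ad valorem rate: 7.5% + 38.8% = 46.3%.
Duty = €144,344.52 × 46.3% = €66,831.51.
Line 3 (J-312, Drenos, 3,661 units, €161,157.22):
Base rate for J-312 is 27.5%.
Origin Drenos qualifies under the Galova–Drenos agreement and J-312 is covered: preferential rate Free applies instead.
Duty = €161,157.22 × 0% = €0.00.
Total = €0.00 + €66,831.51 + €0.00 = €66,831.51.

€66,831.51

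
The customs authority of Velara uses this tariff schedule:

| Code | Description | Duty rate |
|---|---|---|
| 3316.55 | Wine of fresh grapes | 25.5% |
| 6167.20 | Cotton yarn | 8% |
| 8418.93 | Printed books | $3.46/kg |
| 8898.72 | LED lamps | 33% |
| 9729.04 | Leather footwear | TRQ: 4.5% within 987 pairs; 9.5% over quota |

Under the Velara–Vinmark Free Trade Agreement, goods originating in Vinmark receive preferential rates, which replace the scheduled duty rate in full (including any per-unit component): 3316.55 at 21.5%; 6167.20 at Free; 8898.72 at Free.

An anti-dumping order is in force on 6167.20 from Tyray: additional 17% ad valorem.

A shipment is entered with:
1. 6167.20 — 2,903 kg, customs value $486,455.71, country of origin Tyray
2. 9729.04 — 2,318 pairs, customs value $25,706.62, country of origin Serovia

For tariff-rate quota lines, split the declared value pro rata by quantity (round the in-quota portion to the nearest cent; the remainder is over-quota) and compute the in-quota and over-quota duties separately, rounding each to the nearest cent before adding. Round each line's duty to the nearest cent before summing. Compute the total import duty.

Line 1 (6167.20, Tyray, 2,903 kg, $486,455.71):
Base rate for 6167.20 is 8%.
6167.20 has an FTA preferential rate, but origin Tyray is not Vinmark; base rate stands.
Additional duty on 6167.20 from Tyray: +17%. Applied ad valorem rate: 8% + 17% = 25%.
Duty = $486,455.71 × 25% = $121,613.93.
Line 2 (9729.04, Serovia, 2,318 pairs, $25,706.62):
Code 9729.04 is under a tariff-rate quota (threshold 987 pairs). In-quota: 987 pairs at 4.5%; over-quota: 1,331 pairs at 9.5%.
Pro-rata value split: in-quota = $25,706.62 × 987/2,318 = $10,945.83; over-quota = $25,706.62 − $10,945.83 = $14,760.79.
In-quota duty = $10,945.83 × 4.5% = $492.56. Over-quota duty = $14,760.79 × 9.5% = $1,402.28.
Line duty = $492.56 + $1,402.28 = $1,894.84.
Total = $121,613.93 + $1,894.84 = $123,508.77.

$123,508.77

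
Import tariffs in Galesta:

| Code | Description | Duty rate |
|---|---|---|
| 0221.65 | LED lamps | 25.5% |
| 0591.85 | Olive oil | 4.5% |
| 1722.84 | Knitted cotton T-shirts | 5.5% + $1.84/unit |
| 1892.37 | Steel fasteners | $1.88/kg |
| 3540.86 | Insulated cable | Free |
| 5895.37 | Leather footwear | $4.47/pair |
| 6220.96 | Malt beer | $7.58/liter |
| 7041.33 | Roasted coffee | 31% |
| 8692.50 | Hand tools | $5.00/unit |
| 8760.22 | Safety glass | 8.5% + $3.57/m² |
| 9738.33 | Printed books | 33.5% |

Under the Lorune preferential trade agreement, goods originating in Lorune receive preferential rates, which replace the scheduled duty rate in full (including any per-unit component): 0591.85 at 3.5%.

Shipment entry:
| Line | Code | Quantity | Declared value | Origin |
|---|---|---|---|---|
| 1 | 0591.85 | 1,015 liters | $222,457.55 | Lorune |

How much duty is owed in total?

Line 1 (0591.85, Lorune, 1,015 liters, $222,457.55):
Base rate for 0591.85 is 4.5%.
Origin Lorune qualifies under the Galesta–Lorune agreement and 0591.85 is covered: preferential rate 3.5% applies instead.
Duty = $222,457.55 × 3.5% = $7,786.01.

$7,786.01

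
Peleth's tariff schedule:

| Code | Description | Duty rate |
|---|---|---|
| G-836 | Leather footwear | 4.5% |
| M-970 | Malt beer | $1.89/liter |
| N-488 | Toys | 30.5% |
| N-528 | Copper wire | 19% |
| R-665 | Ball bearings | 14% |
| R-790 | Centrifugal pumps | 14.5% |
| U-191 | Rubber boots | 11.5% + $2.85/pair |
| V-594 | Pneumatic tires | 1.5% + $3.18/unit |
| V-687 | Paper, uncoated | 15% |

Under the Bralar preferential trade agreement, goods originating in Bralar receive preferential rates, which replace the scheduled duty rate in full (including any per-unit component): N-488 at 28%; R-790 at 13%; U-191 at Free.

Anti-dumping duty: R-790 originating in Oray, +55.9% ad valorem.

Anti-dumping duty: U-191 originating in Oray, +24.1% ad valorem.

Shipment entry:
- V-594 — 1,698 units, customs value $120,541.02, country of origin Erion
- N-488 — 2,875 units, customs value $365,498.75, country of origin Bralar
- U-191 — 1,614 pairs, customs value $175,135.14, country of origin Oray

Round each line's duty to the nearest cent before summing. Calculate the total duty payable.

$176,495.42

Line 1 (V-594, Erion, 1,698 units, $120,541.02):
Base rate for V-594 is 1.5% + $3.18/unit.
Duty = $120,541.02 × 1.5% + 1,698 × $3.18 = $7,207.76.
Line 2 (N-488, Bralar, 2,875 units, $365,498.75):
Base rate for N-488 is 30.5%.
Origin Bralar qualifies under the Peleth–Bralar agreement and N-488 is covered: preferential rate 28% applies instead.
Duty = $365,498.75 × 28% = $102,339.65.
Line 3 (U-191, Oray, 1,614 pairs, $175,135.14):
Base rate for U-191 is 11.5% + $2.85/pair.
U-191 has an FTA preferential rate, but origin Oray is not Bralar; base rate stands.
Additional duty on U-191 from Oray: +24.1%. Applied ad valorem rate: 11.5% + 24.1% = 35.6%.
Duty = $175,135.14 × 35.6% + 1,614 × $2.85 = $66,948.01.
Total = $7,207.76 + $102,339.65 + $66,948.01 = $176,495.42.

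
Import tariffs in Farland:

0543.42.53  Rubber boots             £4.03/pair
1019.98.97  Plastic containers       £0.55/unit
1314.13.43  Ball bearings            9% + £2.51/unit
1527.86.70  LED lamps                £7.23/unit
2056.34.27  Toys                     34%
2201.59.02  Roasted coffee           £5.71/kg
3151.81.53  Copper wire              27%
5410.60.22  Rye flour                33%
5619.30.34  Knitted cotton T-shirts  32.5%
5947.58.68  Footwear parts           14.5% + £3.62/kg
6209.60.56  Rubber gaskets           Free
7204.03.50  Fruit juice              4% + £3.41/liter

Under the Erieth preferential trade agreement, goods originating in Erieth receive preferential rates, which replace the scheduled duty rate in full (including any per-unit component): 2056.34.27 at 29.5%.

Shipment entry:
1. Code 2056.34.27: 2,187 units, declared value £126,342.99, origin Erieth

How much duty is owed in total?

Line 1 (2056.34.27, Erieth, 2,187 units, £126,342.99):
Base rate for 2056.34.27 is 34%.
Origin Erieth qualifies under the Farland–Erieth agreement and 2056.34.27 is covered: preferential rate 29.5% applies instead.
Duty = £126,342.99 × 29.5% = £37,271.18.

£37,271.18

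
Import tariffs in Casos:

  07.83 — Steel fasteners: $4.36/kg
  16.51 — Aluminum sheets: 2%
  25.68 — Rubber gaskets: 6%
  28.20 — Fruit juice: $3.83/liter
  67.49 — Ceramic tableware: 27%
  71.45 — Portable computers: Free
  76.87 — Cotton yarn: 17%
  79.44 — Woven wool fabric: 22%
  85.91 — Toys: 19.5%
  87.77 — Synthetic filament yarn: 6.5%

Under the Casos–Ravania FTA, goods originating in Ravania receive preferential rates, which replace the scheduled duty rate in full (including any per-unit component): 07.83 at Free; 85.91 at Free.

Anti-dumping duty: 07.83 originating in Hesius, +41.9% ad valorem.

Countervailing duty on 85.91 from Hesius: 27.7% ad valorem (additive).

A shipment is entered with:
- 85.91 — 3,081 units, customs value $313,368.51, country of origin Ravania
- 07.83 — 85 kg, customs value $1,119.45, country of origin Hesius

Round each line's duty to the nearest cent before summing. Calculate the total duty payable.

$839.65

Line 1 (85.91, Ravania, 3,081 units, $313,368.51):
Base rate for 85.91 is 19.5%.
Origin Ravania qualifies under the Casos–Ravania agreement and 85.91 is covered: preferential rate Free applies instead.
The additional-duty order on 85.91 targets Hesius, not Ravania; it does not apply.
Duty = $313,368.51 × 0% = $0.00.
Line 2 (07.83, Hesius, 85 kg, $1,119.45):
Base rate for 07.83 is $4.36/kg.
07.83 has an FTA preferential rate, but origin Hesius is not Ravania; base rate stands.
Additional duty on 07.83 from Hesius: +41.9% ad valorem. Applied ad valorem rate = 41.9%.
Duty = $1,119.45 × 41.9% + 85 × $4.36 = $839.65.
Total = $0.00 + $839.65 = $839.65.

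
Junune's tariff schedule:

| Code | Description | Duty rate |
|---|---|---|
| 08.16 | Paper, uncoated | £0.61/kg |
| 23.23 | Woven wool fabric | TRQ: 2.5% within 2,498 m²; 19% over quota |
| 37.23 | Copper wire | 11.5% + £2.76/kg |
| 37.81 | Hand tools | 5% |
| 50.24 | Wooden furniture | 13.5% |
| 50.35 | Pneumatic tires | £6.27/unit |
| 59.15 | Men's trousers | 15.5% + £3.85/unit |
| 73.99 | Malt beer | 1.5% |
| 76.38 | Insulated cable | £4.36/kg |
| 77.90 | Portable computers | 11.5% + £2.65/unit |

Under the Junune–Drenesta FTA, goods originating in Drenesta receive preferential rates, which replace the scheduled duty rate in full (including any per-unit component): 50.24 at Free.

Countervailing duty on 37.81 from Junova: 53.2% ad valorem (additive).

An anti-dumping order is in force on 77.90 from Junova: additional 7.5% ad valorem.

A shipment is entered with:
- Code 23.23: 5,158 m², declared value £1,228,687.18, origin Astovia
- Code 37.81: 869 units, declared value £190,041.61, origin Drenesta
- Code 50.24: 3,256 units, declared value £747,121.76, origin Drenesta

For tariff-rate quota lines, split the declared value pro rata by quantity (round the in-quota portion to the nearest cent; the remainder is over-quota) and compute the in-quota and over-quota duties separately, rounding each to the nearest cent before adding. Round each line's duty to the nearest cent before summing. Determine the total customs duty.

Line 1 (23.23, Astovia, 5,158 m², £1,228,687.18):
Code 23.23 is under a tariff-rate quota (threshold 2,498 m²). In-quota: 2,498 m² at 2.5%; over-quota: 2,660 m² at 19%.
Pro-rata value split: in-quota = £1,228,687.18 × 2,498/5,158 = £595,048.58; over-quota = £1,228,687.18 − £595,048.58 = £633,638.60.
In-quota duty = £595,048.58 × 2.5% = £14,876.21. Over-quota duty = £633,638.60 × 19% = £120,391.33.
Line duty = £14,876.21 + £120,391.33 = £135,267.54.
Line 2 (37.81, Drenesta, 869 units, £190,041.61):
Base rate for 37.81 is 5%.
Origin Drenesta is the FTA partner but 37.81 is not on the preference list; base rate stands.
The additional-duty order on 37.81 targets Junova, not Drenesta; it does not apply.
Duty = £190,041.61 × 5% = £9,502.08.
Line 3 (50.24, Drenesta, 3,256 units, £747,121.76):
Base rate for 50.24 is 13.5%.
Origin Drenesta qualifies under the Junune–Drenesta agreement and 50.24 is covered: preferential rate Free applies instead.
Duty = £747,121.76 × 0% = £0.00.
Total = £135,267.54 + £9,502.08 + £0.00 = £144,769.62.

£144,769.62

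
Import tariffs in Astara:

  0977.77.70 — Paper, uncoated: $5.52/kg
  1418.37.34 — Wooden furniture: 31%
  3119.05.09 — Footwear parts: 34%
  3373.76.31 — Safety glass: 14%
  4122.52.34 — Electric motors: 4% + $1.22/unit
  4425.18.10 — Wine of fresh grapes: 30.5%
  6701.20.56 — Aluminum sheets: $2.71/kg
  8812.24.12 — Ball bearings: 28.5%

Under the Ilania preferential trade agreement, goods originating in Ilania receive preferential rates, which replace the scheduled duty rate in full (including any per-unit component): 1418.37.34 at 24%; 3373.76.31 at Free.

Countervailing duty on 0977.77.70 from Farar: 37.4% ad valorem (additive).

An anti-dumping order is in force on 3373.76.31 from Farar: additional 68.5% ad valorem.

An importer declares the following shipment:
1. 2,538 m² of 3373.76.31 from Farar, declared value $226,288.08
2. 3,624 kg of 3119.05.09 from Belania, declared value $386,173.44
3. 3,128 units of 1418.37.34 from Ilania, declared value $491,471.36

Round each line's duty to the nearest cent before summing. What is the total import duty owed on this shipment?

$435,939.77

Line 1 (3373.76.31, Farar, 2,538 m², $226,288.08):
Base rate for 3373.76.31 is 14%.
3373.76.31 has an FTA preferential rate, but origin Farar is not Ilania; base rate stands.
Additional duty on 3373.76.31 from Farar: +68.5%. Applied ad valorem rate: 14% + 68.5% = 82.5%.
Duty = $226,288.08 × 82.5% = $186,687.67.
Line 2 (3119.05.09, Belania, 3,624 kg, $386,173.44):
Base rate for 3119.05.09 is 34%.
Duty = $386,173.44 × 34% = $131,298.97.
Line 3 (1418.37.34, Ilania, 3,128 units, $491,471.36):
Base rate for 1418.37.34 is 31%.
Origin Ilania qualifies under the Astara–Ilania agreement and 1418.37.34 is covered: preferential rate 24% applies instead.
Duty = $491,471.36 × 24% = $117,953.13.
Total = $186,687.67 + $131,298.97 + $117,953.13 = $435,939.77.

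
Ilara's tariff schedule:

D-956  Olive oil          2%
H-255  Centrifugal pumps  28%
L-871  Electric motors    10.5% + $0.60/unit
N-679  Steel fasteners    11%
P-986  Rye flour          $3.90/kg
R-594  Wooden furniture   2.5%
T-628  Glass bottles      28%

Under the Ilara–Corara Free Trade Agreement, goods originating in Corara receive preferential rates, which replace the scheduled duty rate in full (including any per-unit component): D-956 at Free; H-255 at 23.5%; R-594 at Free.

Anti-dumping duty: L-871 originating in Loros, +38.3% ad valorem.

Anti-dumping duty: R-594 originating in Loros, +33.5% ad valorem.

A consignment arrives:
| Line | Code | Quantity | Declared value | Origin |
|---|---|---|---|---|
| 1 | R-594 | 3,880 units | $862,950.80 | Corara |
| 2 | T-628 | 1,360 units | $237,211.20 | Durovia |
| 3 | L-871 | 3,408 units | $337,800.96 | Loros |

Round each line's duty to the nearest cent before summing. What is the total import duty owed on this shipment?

Line 1 (R-594, Corara, 3,880 units, $862,950.80):
Base rate for R-594 is 2.5%.
Origin Corara qualifies under the Ilara–Corara agreement and R-594 is covered: preferential rate Free applies instead.
The additional-duty order on R-594 targets Loros, not Corara; it does not apply.
Duty = $862,950.80 × 0% = $0.00.
Line 2 (T-628, Durovia, 1,360 units, $237,211.20):
Base rate for T-628 is 28%.
Duty = $237,211.20 × 28% = $66,419.14.
Line 3 (L-871, Loros, 3,408 units, $337,800.96):
Base rate for L-871 is 10.5% + $0.60/unit.
Additional duty on L-871 from Loros: +38.3%. Applied ad valorem rate: 10.5% + 38.3% = 48.8%.
Duty = $337,800.96 × 48.8% + 3,408 × $0.60 = $166,891.67.
Total = $0.00 + $66,419.14 + $166,891.67 = $233,310.81.

$233,310.81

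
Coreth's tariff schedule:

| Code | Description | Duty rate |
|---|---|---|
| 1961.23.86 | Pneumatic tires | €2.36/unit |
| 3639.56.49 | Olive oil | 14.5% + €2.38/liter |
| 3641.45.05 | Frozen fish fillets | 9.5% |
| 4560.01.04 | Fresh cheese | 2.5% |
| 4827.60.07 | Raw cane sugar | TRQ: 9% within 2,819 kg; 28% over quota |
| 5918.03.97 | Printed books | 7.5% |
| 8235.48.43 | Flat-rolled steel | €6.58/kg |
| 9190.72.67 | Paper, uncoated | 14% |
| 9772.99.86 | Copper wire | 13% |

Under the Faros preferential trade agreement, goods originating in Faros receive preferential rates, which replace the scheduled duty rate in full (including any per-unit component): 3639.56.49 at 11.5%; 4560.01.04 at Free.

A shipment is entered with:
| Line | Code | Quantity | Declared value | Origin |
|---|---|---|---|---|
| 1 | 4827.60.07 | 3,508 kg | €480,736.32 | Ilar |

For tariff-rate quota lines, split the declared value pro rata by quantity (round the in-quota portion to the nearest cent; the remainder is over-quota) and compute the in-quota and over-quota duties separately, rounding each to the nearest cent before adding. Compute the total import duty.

€61,206.18

Line 1 (4827.60.07, Ilar, 3,508 kg, €480,736.32):
Code 4827.60.07 is under a tariff-rate quota (threshold 2,819 kg). In-quota: 2,819 kg at 9%; over-quota: 689 kg at 28%.
Pro-rata value split: in-quota = €480,736.32 × 2,819/3,508 = €386,315.76; over-quota = €480,736.32 − €386,315.76 = €94,420.56.
In-quota duty = €386,315.76 × 9% = €34,768.42. Over-quota duty = €94,420.56 × 28% = €26,437.76.
Line duty = €34,768.42 + €26,437.76 = €61,206.18.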